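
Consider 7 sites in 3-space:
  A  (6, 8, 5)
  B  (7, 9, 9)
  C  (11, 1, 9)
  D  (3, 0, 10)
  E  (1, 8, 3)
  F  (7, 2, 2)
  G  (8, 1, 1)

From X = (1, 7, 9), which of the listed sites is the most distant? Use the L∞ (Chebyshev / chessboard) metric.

d(X,A) = max(5, 1, 4) = 5
d(X,B) = max(6, 2, 0) = 6
d(X,C) = max(10, 6, 0) = 10
d(X,D) = max(2, 7, 1) = 7
d(X,E) = max(0, 1, 6) = 6
d(X,F) = max(6, 5, 7) = 7
d(X,G) = max(7, 6, 8) = 8
The largest is to C.

C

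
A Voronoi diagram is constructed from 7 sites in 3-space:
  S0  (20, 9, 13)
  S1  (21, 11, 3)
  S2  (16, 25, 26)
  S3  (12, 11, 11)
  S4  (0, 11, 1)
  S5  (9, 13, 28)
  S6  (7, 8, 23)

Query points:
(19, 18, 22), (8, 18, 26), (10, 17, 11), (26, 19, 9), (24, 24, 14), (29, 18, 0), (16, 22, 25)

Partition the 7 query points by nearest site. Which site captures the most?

(19, 18, 22) — d² to each: S0:163, S1:414, S2:74, S3:219, S4:851, S5:161, S6:245 → nearest is S2
(8, 18, 26) — d² to each: S0:394, S1:747, S2:113, S3:290, S4:738, S5:30, S6:110 → nearest is S5
(10, 17, 11) — d² to each: S0:168, S1:221, S2:325, S3:40, S4:236, S5:306, S6:234 → nearest is S3
(26, 19, 9) — d² to each: S0:152, S1:125, S2:425, S3:264, S4:804, S5:686, S6:678 → nearest is S1
(24, 24, 14) — d² to each: S0:242, S1:299, S2:209, S3:322, S4:914, S5:542, S6:626 → nearest is S2
(29, 18, 0) — d² to each: S0:331, S1:122, S2:894, S3:459, S4:891, S5:1209, S6:1113 → nearest is S1
(16, 22, 25) — d² to each: S0:329, S1:630, S2:10, S3:333, S4:953, S5:139, S6:281 → nearest is S2
Tally — S1:2, S2:3, S3:1, S5:1. S2 captures the most (3).

S2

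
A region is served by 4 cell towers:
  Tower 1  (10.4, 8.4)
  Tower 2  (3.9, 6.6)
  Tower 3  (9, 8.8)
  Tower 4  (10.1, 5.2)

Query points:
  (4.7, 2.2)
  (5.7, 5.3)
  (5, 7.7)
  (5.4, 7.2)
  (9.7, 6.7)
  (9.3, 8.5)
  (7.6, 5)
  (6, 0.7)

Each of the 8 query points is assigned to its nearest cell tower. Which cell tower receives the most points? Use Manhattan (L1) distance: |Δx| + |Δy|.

Tower 2

(4.7, 2.2) — d to each: Tower 1:11.9, Tower 2:5.2, Tower 3:10.9, Tower 4:8.4 → nearest is Tower 2
(5.7, 5.3) — d to each: Tower 1:7.8, Tower 2:3.1, Tower 3:6.8, Tower 4:4.5 → nearest is Tower 2
(5, 7.7) — d to each: Tower 1:6.1, Tower 2:2.2, Tower 3:5.1, Tower 4:7.6 → nearest is Tower 2
(5.4, 7.2) — d to each: Tower 1:6.2, Tower 2:2.1, Tower 3:5.2, Tower 4:6.7 → nearest is Tower 2
(9.7, 6.7) — d to each: Tower 1:2.4, Tower 2:5.9, Tower 3:2.8, Tower 4:1.9 → nearest is Tower 4
(9.3, 8.5) — d to each: Tower 1:1.2, Tower 2:7.3, Tower 3:0.6, Tower 4:4.1 → nearest is Tower 3
(7.6, 5) — d to each: Tower 1:6.2, Tower 2:5.3, Tower 3:5.2, Tower 4:2.7 → nearest is Tower 4
(6, 0.7) — d to each: Tower 1:12.1, Tower 2:8, Tower 3:11.1, Tower 4:8.6 → nearest is Tower 2
Tally — Tower 2:5, Tower 3:1, Tower 4:2. Tower 2 captures the most (5).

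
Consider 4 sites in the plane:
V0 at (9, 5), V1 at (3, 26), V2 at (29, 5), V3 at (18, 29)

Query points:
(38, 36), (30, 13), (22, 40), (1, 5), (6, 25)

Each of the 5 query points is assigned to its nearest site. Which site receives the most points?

V3

(38, 36) — d² to each: V0:1802, V1:1325, V2:1042, V3:449 → nearest is V3
(30, 13) — d² to each: V0:505, V1:898, V2:65, V3:400 → nearest is V2
(22, 40) — d² to each: V0:1394, V1:557, V2:1274, V3:137 → nearest is V3
(1, 5) — d² to each: V0:64, V1:445, V2:784, V3:865 → nearest is V0
(6, 25) — d² to each: V0:409, V1:10, V2:929, V3:160 → nearest is V1
Tally — V0:1, V1:1, V2:1, V3:2. V3 captures the most (2).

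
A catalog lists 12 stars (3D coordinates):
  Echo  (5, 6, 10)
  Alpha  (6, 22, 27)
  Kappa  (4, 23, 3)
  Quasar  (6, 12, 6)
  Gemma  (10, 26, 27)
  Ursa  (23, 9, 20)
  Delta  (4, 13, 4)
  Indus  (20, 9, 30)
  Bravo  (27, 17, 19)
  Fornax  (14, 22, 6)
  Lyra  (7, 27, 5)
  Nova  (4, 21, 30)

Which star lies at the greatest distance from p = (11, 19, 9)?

Squared Euclidean distances:
d²(p, Echo) = 36 + 169 + 1 = 206
d²(p, Alpha) = 25 + 9 + 324 = 358
d²(p, Kappa) = 49 + 16 + 36 = 101
d²(p, Quasar) = 25 + 49 + 9 = 83
d²(p, Gemma) = 1 + 49 + 324 = 374
d²(p, Ursa) = 144 + 100 + 121 = 365
d²(p, Delta) = 49 + 36 + 25 = 110
d²(p, Indus) = 81 + 100 + 441 = 622
d²(p, Bravo) = 256 + 4 + 100 = 360
d²(p, Fornax) = 9 + 9 + 9 = 27
d²(p, Lyra) = 16 + 64 + 16 = 96
d²(p, Nova) = 49 + 4 + 441 = 494
The largest is to Indus.

Indus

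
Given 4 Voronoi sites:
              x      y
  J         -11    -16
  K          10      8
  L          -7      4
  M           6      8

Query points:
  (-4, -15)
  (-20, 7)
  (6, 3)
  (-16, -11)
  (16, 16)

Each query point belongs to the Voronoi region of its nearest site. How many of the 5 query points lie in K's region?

(-4, -15) — d² to each: J:50, K:725, L:370, M:629 → nearest is J
(-20, 7) — d² to each: J:610, K:901, L:178, M:677 → nearest is L
(6, 3) — d² to each: J:650, K:41, L:170, M:25 → nearest is M
(-16, -11) — d² to each: J:50, K:1037, L:306, M:845 → nearest is J
(16, 16) — d² to each: J:1753, K:100, L:673, M:164 → nearest is K
1 of the 5 points has K as nearest.

1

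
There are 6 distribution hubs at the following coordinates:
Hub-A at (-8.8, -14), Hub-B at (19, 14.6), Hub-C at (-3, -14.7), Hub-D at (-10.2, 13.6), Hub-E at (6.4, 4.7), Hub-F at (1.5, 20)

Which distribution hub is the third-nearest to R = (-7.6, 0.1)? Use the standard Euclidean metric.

Since √ is increasing, it suffices to compare squared distances:
d²(R, Hub-A) = (-7.6−(-8.8))² + (0.1−(-14))² = 1.44 + 198.81 = 200.25
d²(R, Hub-B) = (-7.6−19)² + (0.1−14.6)² = 707.56 + 210.25 = 917.81
d²(R, Hub-C) = (-7.6−(-3))² + (0.1−(-14.7))² = 21.16 + 219.04 = 240.2
d²(R, Hub-D) = (-7.6−(-10.2))² + (0.1−13.6)² = 6.76 + 182.25 = 189.01
d²(R, Hub-E) = (-7.6−6.4)² + (0.1−4.7)² = 196 + 21.16 = 217.16
d²(R, Hub-F) = (-7.6−1.5)² + (0.1−20)² = 82.81 + 396.01 = 478.82
Sorted ascending: Hub-D, Hub-A, Hub-E, Hub-C, … — the third-nearest is Hub-E.

Hub-E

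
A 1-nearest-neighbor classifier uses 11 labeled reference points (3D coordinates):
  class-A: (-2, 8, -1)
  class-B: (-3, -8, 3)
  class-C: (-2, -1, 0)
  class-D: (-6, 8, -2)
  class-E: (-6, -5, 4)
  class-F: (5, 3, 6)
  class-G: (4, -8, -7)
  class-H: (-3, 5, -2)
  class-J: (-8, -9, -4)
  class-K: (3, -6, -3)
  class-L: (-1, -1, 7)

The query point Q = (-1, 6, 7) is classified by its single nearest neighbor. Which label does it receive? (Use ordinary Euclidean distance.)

Since √ is increasing, it suffices to compare squared distances:
d²(Q, class-A) = (-1−(-2))² + (6−8)² + (7−(-1))² = 1 + 4 + 64 = 69
d²(Q, class-B) = (-1−(-3))² + (6−(-8))² + (7−3)² = 4 + 196 + 16 = 216
d²(Q, class-C) = (-1−(-2))² + (6−(-1))² + (7−0)² = 1 + 49 + 49 = 99
d²(Q, class-D) = (-1−(-6))² + (6−8)² + (7−(-2))² = 25 + 4 + 81 = 110
d²(Q, class-E) = (-1−(-6))² + (6−(-5))² + (7−4)² = 25 + 121 + 9 = 155
d²(Q, class-F) = (-1−5)² + (6−3)² + (7−6)² = 36 + 9 + 1 = 46
d²(Q, class-G) = (-1−4)² + (6−(-8))² + (7−(-7))² = 25 + 196 + 196 = 417
d²(Q, class-H) = (-1−(-3))² + (6−5)² + (7−(-2))² = 4 + 1 + 81 = 86
d²(Q, class-J) = (-1−(-8))² + (6−(-9))² + (7−(-4))² = 49 + 225 + 121 = 395
d²(Q, class-K) = (-1−3)² + (6−(-6))² + (7−(-3))² = 16 + 144 + 100 = 260
d²(Q, class-L) = (-1−(-1))² + (6−(-1))² + (7−7)² = 0 + 49 + 0 = 49
Minimum is at class-F.

class-F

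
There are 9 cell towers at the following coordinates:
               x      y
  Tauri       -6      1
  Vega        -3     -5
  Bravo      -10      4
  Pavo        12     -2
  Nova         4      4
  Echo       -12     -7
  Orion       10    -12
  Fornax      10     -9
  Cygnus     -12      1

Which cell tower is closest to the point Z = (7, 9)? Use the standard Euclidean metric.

Nova

Compare squared distances (the ordering matches that of the actual distances):
d²(Z, Tauri) = (7−(-6))² + (9−1)² = 169 + 64 = 233
d²(Z, Vega) = (7−(-3))² + (9−(-5))² = 100 + 196 = 296
d²(Z, Bravo) = (7−(-10))² + (9−4)² = 289 + 25 = 314
d²(Z, Pavo) = (7−12)² + (9−(-2))² = 25 + 121 = 146
d²(Z, Nova) = (7−4)² + (9−4)² = 9 + 25 = 34
d²(Z, Echo) = (7−(-12))² + (9−(-7))² = 361 + 256 = 617
d²(Z, Orion) = (7−10)² + (9−(-12))² = 9 + 441 = 450
d²(Z, Fornax) = (7−10)² + (9−(-9))² = 9 + 324 = 333
d²(Z, Cygnus) = (7−(-12))² + (9−1)² = 361 + 64 = 425
Nova is nearest.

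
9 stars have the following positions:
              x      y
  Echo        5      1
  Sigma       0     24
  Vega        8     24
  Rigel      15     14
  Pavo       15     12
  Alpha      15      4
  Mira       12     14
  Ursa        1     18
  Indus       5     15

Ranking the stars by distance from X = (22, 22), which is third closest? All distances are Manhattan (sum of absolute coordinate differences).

d(X, Echo) = 17 + 21 = 38
d(X, Sigma) = 22 + 2 = 24
d(X, Vega) = 14 + 2 = 16
d(X, Rigel) = 7 + 8 = 15
d(X, Pavo) = 7 + 10 = 17
d(X, Alpha) = 7 + 18 = 25
d(X, Mira) = 10 + 8 = 18
d(X, Ursa) = 21 + 4 = 25
d(X, Indus) = 17 + 7 = 24
Sorted ascending: Rigel, Vega, Pavo, Mira, … — the third-nearest is Pavo.

Pavo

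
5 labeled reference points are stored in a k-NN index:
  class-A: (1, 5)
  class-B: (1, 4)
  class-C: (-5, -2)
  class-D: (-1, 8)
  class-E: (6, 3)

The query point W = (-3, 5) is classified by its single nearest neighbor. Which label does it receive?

class-D

Since √ is increasing, it suffices to compare squared distances:
d²(W, class-A) = (-3−1)² + (5−5)² = 16 + 0 = 16
d²(W, class-B) = (-3−1)² + (5−4)² = 16 + 1 = 17
d²(W, class-C) = (-3−(-5))² + (5−(-2))² = 4 + 49 = 53
d²(W, class-D) = (-3−(-1))² + (5−8)² = 4 + 9 = 13
d²(W, class-E) = (-3−6)² + (5−3)² = 81 + 4 = 85
Minimum is at class-D.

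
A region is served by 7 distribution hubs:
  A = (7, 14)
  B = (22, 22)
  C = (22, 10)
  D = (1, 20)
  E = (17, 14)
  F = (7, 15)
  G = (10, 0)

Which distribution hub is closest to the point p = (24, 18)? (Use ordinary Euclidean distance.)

Squared Euclidean distances:
|pA|² = (24−7)² + (18−14)² = 289 + 16 = 305
|pB|² = (24−22)² + (18−22)² = 4 + 16 = 20
|pC|² = (24−22)² + (18−10)² = 4 + 64 = 68
|pD|² = (24−1)² + (18−20)² = 529 + 4 = 533
|pE|² = (24−17)² + (18−14)² = 49 + 16 = 65
|pF|² = (24−7)² + (18−15)² = 289 + 9 = 298
|pG|² = (24−10)² + (18−0)² = 196 + 324 = 520
B is nearest.

B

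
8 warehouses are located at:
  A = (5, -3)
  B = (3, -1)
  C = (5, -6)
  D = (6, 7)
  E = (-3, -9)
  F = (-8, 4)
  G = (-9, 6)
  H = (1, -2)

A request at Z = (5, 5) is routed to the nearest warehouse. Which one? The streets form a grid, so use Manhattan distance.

D

d(Z,A) = |5−5| + |5−(-3)| = 0 + 8 = 8
d(Z,B) = |5−3| + |5−(-1)| = 2 + 6 = 8
d(Z,C) = |5−5| + |5−(-6)| = 0 + 11 = 11
d(Z,D) = |5−6| + |5−7| = 1 + 2 = 3
d(Z,E) = |5−(-3)| + |5−(-9)| = 8 + 14 = 22
d(Z,F) = |5−(-8)| + |5−4| = 13 + 1 = 14
d(Z,G) = |5−(-9)| + |5−6| = 14 + 1 = 15
d(Z,H) = |5−1| + |5−(-2)| = 4 + 7 = 11
Minimum is at D.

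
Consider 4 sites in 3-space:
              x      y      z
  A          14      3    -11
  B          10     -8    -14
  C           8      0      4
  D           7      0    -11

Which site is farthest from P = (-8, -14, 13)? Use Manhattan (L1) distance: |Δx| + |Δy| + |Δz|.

d(P,A) = |-8−14| + |-14−3| + |13−(-11)| = 22 + 17 + 24 = 63
d(P,B) = |-8−10| + |-14−(-8)| + |13−(-14)| = 18 + 6 + 27 = 51
d(P,C) = |-8−8| + |-14−0| + |13−4| = 16 + 14 + 9 = 39
d(P,D) = |-8−7| + |-14−0| + |13−(-11)| = 15 + 14 + 24 = 53
The largest is to A.

A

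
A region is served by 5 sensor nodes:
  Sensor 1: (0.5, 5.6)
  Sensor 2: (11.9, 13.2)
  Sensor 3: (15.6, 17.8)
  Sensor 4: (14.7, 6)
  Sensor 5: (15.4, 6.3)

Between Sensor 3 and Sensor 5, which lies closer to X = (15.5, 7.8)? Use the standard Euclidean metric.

Compare squared distances:
d²(X, Sensor 3) = (15.5−15.6)² + (7.8−17.8)² = 0.01 + 100 = 100.01
d²(X, Sensor 5) = (15.5−15.4)² + (7.8−6.3)² = 0.01 + 2.25 = 2.26
100.01 > 2.26, so Sensor 5 is closer.

Sensor 5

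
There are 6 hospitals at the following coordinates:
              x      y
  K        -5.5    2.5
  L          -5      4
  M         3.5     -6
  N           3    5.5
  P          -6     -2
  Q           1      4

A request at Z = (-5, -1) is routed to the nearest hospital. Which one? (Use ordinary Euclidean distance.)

P

Compare squared distances (the ordering matches that of the actual distances):
|ZK|² = (-5−(-5.5))² + (-1−2.5)² = 0.25 + 12.25 = 12.5
|ZL|² = (-5−(-5))² + (-1−4)² = 0 + 25 = 25
|ZM|² = (-5−3.5)² + (-1−(-6))² = 72.25 + 25 = 97.25
|ZN|² = (-5−3)² + (-1−5.5)² = 64 + 42.25 = 106.25
|ZP|² = (-5−(-6))² + (-1−(-2))² = 1 + 1 = 2
|ZQ|² = (-5−1)² + (-1−4)² = 36 + 25 = 61
P is nearest.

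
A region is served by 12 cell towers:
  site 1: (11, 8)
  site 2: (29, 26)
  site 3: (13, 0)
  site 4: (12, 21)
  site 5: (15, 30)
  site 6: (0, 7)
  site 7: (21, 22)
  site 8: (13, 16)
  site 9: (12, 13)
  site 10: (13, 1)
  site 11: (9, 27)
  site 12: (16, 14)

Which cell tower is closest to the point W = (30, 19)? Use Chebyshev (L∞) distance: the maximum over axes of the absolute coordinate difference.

d(W, site 1) = max(19, 11) = 19
d(W, site 2) = max(1, 7) = 7
d(W, site 3) = max(17, 19) = 19
d(W, site 4) = max(18, 2) = 18
d(W, site 5) = max(15, 11) = 15
d(W, site 6) = max(30, 12) = 30
d(W, site 7) = max(9, 3) = 9
d(W, site 8) = max(17, 3) = 17
d(W, site 9) = max(18, 6) = 18
d(W, site 10) = max(17, 18) = 18
d(W, site 11) = max(21, 8) = 21
d(W, site 12) = max(14, 5) = 14
site 2 is nearest.

site 2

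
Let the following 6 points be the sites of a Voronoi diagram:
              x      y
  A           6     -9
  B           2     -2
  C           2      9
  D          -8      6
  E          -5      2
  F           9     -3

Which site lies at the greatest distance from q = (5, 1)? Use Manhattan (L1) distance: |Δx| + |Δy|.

d(q,A) = |5−6| + |1−(-9)| = 1 + 10 = 11
d(q,B) = |5−2| + |1−(-2)| = 3 + 3 = 6
d(q,C) = |5−2| + |1−9| = 3 + 8 = 11
d(q,D) = |5−(-8)| + |1−6| = 13 + 5 = 18
d(q,E) = |5−(-5)| + |1−2| = 10 + 1 = 11
d(q,F) = |5−9| + |1−(-3)| = 4 + 4 = 8
The largest is to D.

D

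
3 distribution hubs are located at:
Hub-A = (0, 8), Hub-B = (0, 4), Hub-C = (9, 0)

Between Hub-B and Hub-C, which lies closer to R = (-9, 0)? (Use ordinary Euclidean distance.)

Compare squared distances:
d²(R, Hub-B) = (-9−0)² + (0−4)² = 81 + 16 = 97
d²(R, Hub-C) = (-9−9)² + (0−0)² = 324 + 0 = 324
97 < 324, so Hub-B is closer.

Hub-B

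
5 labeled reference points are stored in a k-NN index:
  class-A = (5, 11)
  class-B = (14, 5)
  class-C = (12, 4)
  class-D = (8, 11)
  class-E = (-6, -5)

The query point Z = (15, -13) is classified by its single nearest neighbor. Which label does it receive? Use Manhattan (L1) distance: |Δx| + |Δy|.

d(Z, class-A) = |15−5| + |-13−11| = 10 + 24 = 34
d(Z, class-B) = |15−14| + |-13−5| = 1 + 18 = 19
d(Z, class-C) = |15−12| + |-13−4| = 3 + 17 = 20
d(Z, class-D) = |15−8| + |-13−11| = 7 + 24 = 31
d(Z, class-E) = |15−(-6)| + |-13−(-5)| = 21 + 8 = 29
Minimum is at class-B.

class-B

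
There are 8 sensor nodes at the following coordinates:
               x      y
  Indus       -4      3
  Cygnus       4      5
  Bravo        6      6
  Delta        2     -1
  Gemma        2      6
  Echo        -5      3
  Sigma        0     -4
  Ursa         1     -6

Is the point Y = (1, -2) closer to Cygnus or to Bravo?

Cygnus

Compare squared distances:
d²(Y, Cygnus) = (1−4)² + (-2−5)² = 9 + 49 = 58
d²(Y, Bravo) = (1−6)² + (-2−6)² = 25 + 64 = 89
58 < 89, so Cygnus is closer.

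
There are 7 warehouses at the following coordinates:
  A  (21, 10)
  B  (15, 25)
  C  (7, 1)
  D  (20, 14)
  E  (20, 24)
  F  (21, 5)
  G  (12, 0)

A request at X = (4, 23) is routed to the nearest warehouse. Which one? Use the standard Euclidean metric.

B

Squared Euclidean distances:
|XA|² = (4−21)² + (23−10)² = 289 + 169 = 458
|XB|² = (4−15)² + (23−25)² = 121 + 4 = 125
|XC|² = (4−7)² + (23−1)² = 9 + 484 = 493
|XD|² = (4−20)² + (23−14)² = 256 + 81 = 337
|XE|² = (4−20)² + (23−24)² = 256 + 1 = 257
|XF|² = (4−21)² + (23−5)² = 289 + 324 = 613
|XG|² = (4−12)² + (23−0)² = 64 + 529 = 593
B is nearest.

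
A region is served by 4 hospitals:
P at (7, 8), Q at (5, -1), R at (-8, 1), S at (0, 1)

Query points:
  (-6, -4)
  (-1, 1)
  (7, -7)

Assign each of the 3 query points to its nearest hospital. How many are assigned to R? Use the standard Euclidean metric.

(-6, -4) — d² to each: P:313, Q:130, R:29, S:61 → nearest is R
(-1, 1) — d² to each: P:113, Q:40, R:49, S:1 → nearest is S
(7, -7) — d² to each: P:225, Q:40, R:289, S:113 → nearest is Q
1 of the 3 points has R as nearest.

1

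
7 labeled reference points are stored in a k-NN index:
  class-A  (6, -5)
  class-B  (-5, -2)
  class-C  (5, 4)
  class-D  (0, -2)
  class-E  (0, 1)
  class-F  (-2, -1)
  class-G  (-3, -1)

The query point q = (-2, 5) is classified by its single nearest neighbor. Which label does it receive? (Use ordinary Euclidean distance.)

class-E

Squared Euclidean distances:
d²(q, class-A) = 64 + 100 = 164
d²(q, class-B) = 9 + 49 = 58
d²(q, class-C) = 49 + 1 = 50
d²(q, class-D) = 4 + 49 = 53
d²(q, class-E) = 4 + 16 = 20
d²(q, class-F) = 0 + 36 = 36
d²(q, class-G) = 1 + 36 = 37
The smallest is to class-E, so q lies in the Voronoi region of class-E.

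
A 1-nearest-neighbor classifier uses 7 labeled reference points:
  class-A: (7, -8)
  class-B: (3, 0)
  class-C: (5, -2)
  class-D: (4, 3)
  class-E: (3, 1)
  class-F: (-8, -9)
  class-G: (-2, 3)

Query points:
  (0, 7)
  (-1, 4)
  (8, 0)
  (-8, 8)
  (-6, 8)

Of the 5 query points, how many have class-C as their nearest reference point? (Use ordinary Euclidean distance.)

1

(0, 7) — d² to each: class-A:274, class-B:58, class-C:106, class-D:32, class-E:45, class-F:320, class-G:20 → nearest is class-G
(-1, 4) — d² to each: class-A:208, class-B:32, class-C:72, class-D:26, class-E:25, class-F:218, class-G:2 → nearest is class-G
(8, 0) — d² to each: class-A:65, class-B:25, class-C:13, class-D:25, class-E:26, class-F:337, class-G:109 → nearest is class-C
(-8, 8) — d² to each: class-A:481, class-B:185, class-C:269, class-D:169, class-E:170, class-F:289, class-G:61 → nearest is class-G
(-6, 8) — d² to each: class-A:425, class-B:145, class-C:221, class-D:125, class-E:130, class-F:293, class-G:41 → nearest is class-G
1 of the 5 points has class-C as nearest.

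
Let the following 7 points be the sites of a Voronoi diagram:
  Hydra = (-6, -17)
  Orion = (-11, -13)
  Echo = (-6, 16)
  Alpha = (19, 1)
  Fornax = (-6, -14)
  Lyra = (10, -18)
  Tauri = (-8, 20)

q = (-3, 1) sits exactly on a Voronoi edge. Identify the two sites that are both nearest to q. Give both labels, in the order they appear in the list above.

Echo and Fornax

Squared distances from q to each site:
d²(q, Hydra) = (-3−(-6))² + (1−(-17))² = 9 + 324 = 333
d²(q, Orion) = (-3−(-11))² + (1−(-13))² = 64 + 196 = 260
d²(q, Echo) = (-3−(-6))² + (1−16)² = 9 + 225 = 234
d²(q, Alpha) = (-3−19)² + (1−1)² = 484 + 0 = 484
d²(q, Fornax) = (-3−(-6))² + (1−(-14))² = 9 + 225 = 234
d²(q, Lyra) = (-3−10)² + (1−(-18))² = 169 + 361 = 530
d²(q, Tauri) = (-3−(-8))² + (1−20)² = 25 + 361 = 386
q is equidistant from Echo and Fornax (both at squared distance 234), and every other site is strictly farther — so q lies on the Echo–Fornax Voronoi edge.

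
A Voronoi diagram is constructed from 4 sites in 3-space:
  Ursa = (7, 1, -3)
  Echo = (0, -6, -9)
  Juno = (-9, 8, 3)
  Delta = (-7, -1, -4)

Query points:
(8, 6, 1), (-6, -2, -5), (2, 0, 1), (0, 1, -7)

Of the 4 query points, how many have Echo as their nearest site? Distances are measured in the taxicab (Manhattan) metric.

1

(8, 6, 1) — d to each: Ursa:10, Echo:30, Juno:21, Delta:27 → nearest is Ursa
(-6, -2, -5) — d to each: Ursa:18, Echo:14, Juno:21, Delta:3 → nearest is Delta
(2, 0, 1) — d to each: Ursa:10, Echo:18, Juno:21, Delta:15 → nearest is Ursa
(0, 1, -7) — d to each: Ursa:11, Echo:9, Juno:26, Delta:12 → nearest is Echo
1 of the 4 points has Echo as nearest.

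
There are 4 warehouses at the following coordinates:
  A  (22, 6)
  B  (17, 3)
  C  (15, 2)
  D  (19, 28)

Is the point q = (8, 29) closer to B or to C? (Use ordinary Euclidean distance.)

B

Compare squared distances:
|qB|² = (8−17)² + (29−3)² = 81 + 676 = 757
|qC|² = (8−15)² + (29−2)² = 49 + 729 = 778
757 < 778, so B is closer.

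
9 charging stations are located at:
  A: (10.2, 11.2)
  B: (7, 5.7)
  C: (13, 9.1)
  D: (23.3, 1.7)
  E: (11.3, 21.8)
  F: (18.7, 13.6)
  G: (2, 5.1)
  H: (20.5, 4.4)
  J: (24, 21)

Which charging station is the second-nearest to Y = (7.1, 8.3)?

Squared Euclidean distances:
|YA|² = (7.1−10.2)² + (8.3−11.2)² = 9.61 + 8.41 = 18.02
|YB|² = (7.1−7)² + (8.3−5.7)² = 0.01 + 6.76 = 6.77
|YC|² = (7.1−13)² + (8.3−9.1)² = 34.81 + 0.64 = 35.45
|YD|² = (7.1−23.3)² + (8.3−1.7)² = 262.44 + 43.56 = 306
|YE|² = (7.1−11.3)² + (8.3−21.8)² = 17.64 + 182.25 = 199.89
|YF|² = (7.1−18.7)² + (8.3−13.6)² = 134.56 + 28.09 = 162.65
|YG|² = (7.1−2)² + (8.3−5.1)² = 26.01 + 10.24 = 36.25
|YH|² = (7.1−20.5)² + (8.3−4.4)² = 179.56 + 15.21 = 194.77
|YJ|² = (7.1−24)² + (8.3−21)² = 285.61 + 161.29 = 446.9
Sorted ascending: B, A, C, … — the second-nearest is A.

A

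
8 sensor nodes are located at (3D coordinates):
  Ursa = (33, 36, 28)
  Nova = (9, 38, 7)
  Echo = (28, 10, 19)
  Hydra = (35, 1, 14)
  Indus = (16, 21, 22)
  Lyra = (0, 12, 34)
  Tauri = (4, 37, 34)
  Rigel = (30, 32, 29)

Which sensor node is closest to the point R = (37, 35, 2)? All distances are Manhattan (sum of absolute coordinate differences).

d(R, Ursa) = 4 + 1 + 26 = 31
d(R, Nova) = 28 + 3 + 5 = 36
d(R, Echo) = 9 + 25 + 17 = 51
d(R, Hydra) = 2 + 34 + 12 = 48
d(R, Indus) = 21 + 14 + 20 = 55
d(R, Lyra) = 37 + 23 + 32 = 92
d(R, Tauri) = 33 + 2 + 32 = 67
d(R, Rigel) = 7 + 3 + 27 = 37
Ursa is nearest.

Ursa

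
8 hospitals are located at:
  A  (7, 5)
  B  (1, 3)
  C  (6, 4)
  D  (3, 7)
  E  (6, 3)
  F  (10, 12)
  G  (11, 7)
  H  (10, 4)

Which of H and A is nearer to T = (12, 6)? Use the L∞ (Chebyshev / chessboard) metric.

H

d(T,H) = max(2, 2) = 2
d(T,A) = max(5, 1) = 5
2 < 5, so H is closer.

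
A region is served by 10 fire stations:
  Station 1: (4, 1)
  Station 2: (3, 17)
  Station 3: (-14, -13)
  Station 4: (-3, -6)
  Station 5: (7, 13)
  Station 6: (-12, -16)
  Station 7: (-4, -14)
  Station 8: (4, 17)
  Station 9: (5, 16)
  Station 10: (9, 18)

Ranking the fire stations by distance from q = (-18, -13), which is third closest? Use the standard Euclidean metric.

Station 7

Squared Euclidean distances:
d²(q, Station 1) = (-18−4)² + (-13−1)² = 484 + 196 = 680
d²(q, Station 2) = (-18−3)² + (-13−17)² = 441 + 900 = 1341
d²(q, Station 3) = (-18−(-14))² + (-13−(-13))² = 16 + 0 = 16
d²(q, Station 4) = (-18−(-3))² + (-13−(-6))² = 225 + 49 = 274
d²(q, Station 5) = (-18−7)² + (-13−13)² = 625 + 676 = 1301
d²(q, Station 6) = (-18−(-12))² + (-13−(-16))² = 36 + 9 = 45
d²(q, Station 7) = (-18−(-4))² + (-13−(-14))² = 196 + 1 = 197
d²(q, Station 8) = (-18−4)² + (-13−17)² = 484 + 900 = 1384
d²(q, Station 9) = (-18−5)² + (-13−16)² = 529 + 841 = 1370
d²(q, Station 10) = (-18−9)² + (-13−18)² = 729 + 961 = 1690
Sorted ascending: Station 3, Station 6, Station 7, Station 4, … — the third-nearest is Station 7.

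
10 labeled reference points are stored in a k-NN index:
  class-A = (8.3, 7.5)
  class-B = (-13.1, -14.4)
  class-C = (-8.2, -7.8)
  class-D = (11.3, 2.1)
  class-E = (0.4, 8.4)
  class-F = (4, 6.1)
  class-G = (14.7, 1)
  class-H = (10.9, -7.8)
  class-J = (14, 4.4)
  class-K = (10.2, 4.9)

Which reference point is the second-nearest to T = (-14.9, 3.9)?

Compare squared distances (the ordering matches that of the actual distances):
d²(T, class-A) = (-14.9−8.3)² + (3.9−7.5)² = 538.24 + 12.96 = 551.2
d²(T, class-B) = (-14.9−(-13.1))² + (3.9−(-14.4))² = 3.24 + 334.89 = 338.13
d²(T, class-C) = (-14.9−(-8.2))² + (3.9−(-7.8))² = 44.89 + 136.89 = 181.78
d²(T, class-D) = (-14.9−11.3)² + (3.9−2.1)² = 686.44 + 3.24 = 689.68
d²(T, class-E) = (-14.9−0.4)² + (3.9−8.4)² = 234.09 + 20.25 = 254.34
d²(T, class-F) = (-14.9−4)² + (3.9−6.1)² = 357.21 + 4.84 = 362.05
d²(T, class-G) = (-14.9−14.7)² + (3.9−1)² = 876.16 + 8.41 = 884.57
d²(T, class-H) = (-14.9−10.9)² + (3.9−(-7.8))² = 665.64 + 136.89 = 802.53
d²(T, class-J) = (-14.9−14)² + (3.9−4.4)² = 835.21 + 0.25 = 835.46
d²(T, class-K) = (-14.9−10.2)² + (3.9−4.9)² = 630.01 + 1 = 631.01
Sorted ascending: class-C, class-E, class-B, … — the second-nearest is class-E.

class-E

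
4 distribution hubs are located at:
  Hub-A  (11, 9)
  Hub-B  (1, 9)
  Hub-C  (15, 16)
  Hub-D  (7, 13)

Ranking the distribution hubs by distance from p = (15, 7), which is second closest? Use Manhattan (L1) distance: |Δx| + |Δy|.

Hub-C

d(p, Hub-A) = 4 + 2 = 6
d(p, Hub-B) = 14 + 2 = 16
d(p, Hub-C) = 0 + 9 = 9
d(p, Hub-D) = 8 + 6 = 14
Sorted ascending: Hub-A, Hub-C, Hub-D, … — the second-nearest is Hub-C.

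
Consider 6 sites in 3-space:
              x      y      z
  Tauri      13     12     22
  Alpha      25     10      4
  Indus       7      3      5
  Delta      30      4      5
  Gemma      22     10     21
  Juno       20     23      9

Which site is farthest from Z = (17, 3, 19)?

Since √ is increasing, it suffices to compare squared distances:
d²(Z, Tauri) = (17−13)² + (3−12)² + (19−22)² = 16 + 81 + 9 = 106
d²(Z, Alpha) = (17−25)² + (3−10)² + (19−4)² = 64 + 49 + 225 = 338
d²(Z, Indus) = (17−7)² + (3−3)² + (19−5)² = 100 + 0 + 196 = 296
d²(Z, Delta) = (17−30)² + (3−4)² + (19−5)² = 169 + 1 + 196 = 366
d²(Z, Gemma) = (17−22)² + (3−10)² + (19−21)² = 25 + 49 + 4 = 78
d²(Z, Juno) = (17−20)² + (3−23)² + (19−9)² = 9 + 400 + 100 = 509
The largest is to Juno.

Juno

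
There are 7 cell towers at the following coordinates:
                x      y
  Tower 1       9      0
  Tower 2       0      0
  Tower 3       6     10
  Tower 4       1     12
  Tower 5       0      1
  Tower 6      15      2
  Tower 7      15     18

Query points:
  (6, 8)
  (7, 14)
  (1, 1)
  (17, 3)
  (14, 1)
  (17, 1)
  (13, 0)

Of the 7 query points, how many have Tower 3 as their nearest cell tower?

(6, 8) — d² to each: Tower 1:73, Tower 2:100, Tower 3:4, Tower 4:41, Tower 5:85, Tower 6:117, Tower 7:181 → nearest is Tower 3
(7, 14) — d² to each: Tower 1:200, Tower 2:245, Tower 3:17, Tower 4:40, Tower 5:218, Tower 6:208, Tower 7:80 → nearest is Tower 3
(1, 1) — d² to each: Tower 1:65, Tower 2:2, Tower 3:106, Tower 4:121, Tower 5:1, Tower 6:197, Tower 7:485 → nearest is Tower 5
(17, 3) — d² to each: Tower 1:73, Tower 2:298, Tower 3:170, Tower 4:337, Tower 5:293, Tower 6:5, Tower 7:229 → nearest is Tower 6
(14, 1) — d² to each: Tower 1:26, Tower 2:197, Tower 3:145, Tower 4:290, Tower 5:196, Tower 6:2, Tower 7:290 → nearest is Tower 6
(17, 1) — d² to each: Tower 1:65, Tower 2:290, Tower 3:202, Tower 4:377, Tower 5:289, Tower 6:5, Tower 7:293 → nearest is Tower 6
(13, 0) — d² to each: Tower 1:16, Tower 2:169, Tower 3:149, Tower 4:288, Tower 5:170, Tower 6:8, Tower 7:328 → nearest is Tower 6
2 of the 7 points have Tower 3 as nearest.

2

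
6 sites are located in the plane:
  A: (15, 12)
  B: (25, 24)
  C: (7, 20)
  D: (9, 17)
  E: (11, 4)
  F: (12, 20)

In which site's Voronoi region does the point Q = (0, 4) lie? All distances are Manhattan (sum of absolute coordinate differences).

E

d(Q,A) = |0−15| + |4−12| = 15 + 8 = 23
d(Q,B) = |0−25| + |4−24| = 25 + 20 = 45
d(Q,C) = |0−7| + |4−20| = 7 + 16 = 23
d(Q,D) = |0−9| + |4−17| = 9 + 13 = 22
d(Q,E) = |0−11| + |4−4| = 11 + 0 = 11
d(Q,F) = |0−12| + |4−20| = 12 + 16 = 28
E is nearest.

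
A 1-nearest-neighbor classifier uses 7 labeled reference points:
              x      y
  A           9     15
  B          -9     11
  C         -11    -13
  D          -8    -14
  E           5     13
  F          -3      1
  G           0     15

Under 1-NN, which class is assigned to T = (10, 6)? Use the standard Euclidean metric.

E

Squared Euclidean distances:
|TA|² = (10−9)² + (6−15)² = 1 + 81 = 82
|TB|² = (10−(-9))² + (6−11)² = 361 + 25 = 386
|TC|² = (10−(-11))² + (6−(-13))² = 441 + 361 = 802
|TD|² = (10−(-8))² + (6−(-14))² = 324 + 400 = 724
|TE|² = (10−5)² + (6−13)² = 25 + 49 = 74
|TF|² = (10−(-3))² + (6−1)² = 169 + 25 = 194
|TG|² = (10−0)² + (6−15)² = 100 + 81 = 181
E is nearest.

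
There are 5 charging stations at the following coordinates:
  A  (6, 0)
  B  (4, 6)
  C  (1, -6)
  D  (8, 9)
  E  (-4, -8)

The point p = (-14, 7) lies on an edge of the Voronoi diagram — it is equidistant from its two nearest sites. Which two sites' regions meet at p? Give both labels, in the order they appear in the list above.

B and E

Squared distances from p to each site:
|pA|² = (-14−6)² + (7−0)² = 400 + 49 = 449
|pB|² = (-14−4)² + (7−6)² = 324 + 1 = 325
|pC|² = (-14−1)² + (7−(-6))² = 225 + 169 = 394
|pD|² = (-14−8)² + (7−9)² = 484 + 4 = 488
|pE|² = (-14−(-4))² + (7−(-8))² = 100 + 225 = 325
p is equidistant from B and E (both at squared distance 325), and every other site is strictly farther — so p lies on the B–E Voronoi edge.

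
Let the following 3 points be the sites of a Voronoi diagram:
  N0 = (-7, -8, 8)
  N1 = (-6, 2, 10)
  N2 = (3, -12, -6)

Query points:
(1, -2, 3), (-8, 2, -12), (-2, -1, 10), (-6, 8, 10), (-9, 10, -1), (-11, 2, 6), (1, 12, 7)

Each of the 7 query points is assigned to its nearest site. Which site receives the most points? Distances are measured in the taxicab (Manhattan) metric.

N1

(1, -2, 3) — d to each: N0:19, N1:18, N2:21 → nearest is N1
(-8, 2, -12) — d to each: N0:31, N1:24, N2:31 → nearest is N1
(-2, -1, 10) — d to each: N0:14, N1:7, N2:32 → nearest is N1
(-6, 8, 10) — d to each: N0:19, N1:6, N2:45 → nearest is N1
(-9, 10, -1) — d to each: N0:29, N1:22, N2:39 → nearest is N1
(-11, 2, 6) — d to each: N0:16, N1:9, N2:40 → nearest is N1
(1, 12, 7) — d to each: N0:29, N1:20, N2:39 → nearest is N1
Tally — N1:7. N1 captures the most (7).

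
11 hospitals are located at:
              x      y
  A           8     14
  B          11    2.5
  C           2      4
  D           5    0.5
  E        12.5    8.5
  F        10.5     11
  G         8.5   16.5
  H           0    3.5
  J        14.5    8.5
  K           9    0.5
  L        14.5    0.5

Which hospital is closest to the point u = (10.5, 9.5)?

Squared Euclidean distances:
|uA|² = 6.25 + 20.25 = 26.5
|uB|² = 0.25 + 49 = 49.25
|uC|² = 72.25 + 30.25 = 102.5
|uD|² = 30.25 + 81 = 111.25
|uE|² = 4 + 1 = 5
|uF|² = 0 + 2.25 = 2.25
|uG|² = 4 + 49 = 53
|uH|² = 110.25 + 36 = 146.25
|uJ|² = 16 + 1 = 17
|uK|² = 2.25 + 81 = 83.25
|uL|² = 16 + 81 = 97
F is nearest.

F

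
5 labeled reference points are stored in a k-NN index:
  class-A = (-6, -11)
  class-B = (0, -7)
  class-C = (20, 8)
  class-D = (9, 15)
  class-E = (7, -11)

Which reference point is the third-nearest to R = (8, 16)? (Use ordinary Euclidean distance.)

class-B

Squared Euclidean distances:
d²(R, class-A) = (8−(-6))² + (16−(-11))² = 196 + 729 = 925
d²(R, class-B) = (8−0)² + (16−(-7))² = 64 + 529 = 593
d²(R, class-C) = (8−20)² + (16−8)² = 144 + 64 = 208
d²(R, class-D) = (8−9)² + (16−15)² = 1 + 1 = 2
d²(R, class-E) = (8−7)² + (16−(-11))² = 1 + 729 = 730
Sorted ascending: class-D, class-C, class-B, class-E, … — the third-nearest is class-B.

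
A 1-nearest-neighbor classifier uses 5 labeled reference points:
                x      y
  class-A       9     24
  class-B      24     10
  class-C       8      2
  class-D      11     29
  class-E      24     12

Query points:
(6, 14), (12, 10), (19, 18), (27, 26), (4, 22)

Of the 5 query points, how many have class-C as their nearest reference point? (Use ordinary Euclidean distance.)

1

(6, 14) — d² to each: class-A:109, class-B:340, class-C:148, class-D:250, class-E:328 → nearest is class-A
(12, 10) — d² to each: class-A:205, class-B:144, class-C:80, class-D:362, class-E:148 → nearest is class-C
(19, 18) — d² to each: class-A:136, class-B:89, class-C:377, class-D:185, class-E:61 → nearest is class-E
(27, 26) — d² to each: class-A:328, class-B:265, class-C:937, class-D:265, class-E:205 → nearest is class-E
(4, 22) — d² to each: class-A:29, class-B:544, class-C:416, class-D:98, class-E:500 → nearest is class-A
1 of the 5 points has class-C as nearest.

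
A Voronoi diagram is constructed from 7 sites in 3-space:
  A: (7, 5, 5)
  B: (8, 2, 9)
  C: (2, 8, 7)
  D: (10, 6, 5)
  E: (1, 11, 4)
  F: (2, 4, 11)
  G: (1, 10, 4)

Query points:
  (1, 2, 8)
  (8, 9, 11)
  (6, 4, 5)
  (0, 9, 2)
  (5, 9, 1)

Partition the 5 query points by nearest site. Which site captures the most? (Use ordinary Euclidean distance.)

G

(1, 2, 8) — d² to each: A:54, B:50, C:38, D:106, E:97, F:14, G:80 → nearest is F
(8, 9, 11) — d² to each: A:53, B:53, C:53, D:49, E:102, F:61, G:99 → nearest is D
(6, 4, 5) — d² to each: A:2, B:24, C:36, D:20, E:75, F:52, G:62 → nearest is A
(0, 9, 2) — d² to each: A:74, B:162, C:30, D:118, E:9, F:110, G:6 → nearest is G
(5, 9, 1) — d² to each: A:36, B:122, C:46, D:50, E:29, F:134, G:26 → nearest is G
Tally — A:1, D:1, F:1, G:2. G captures the most (2).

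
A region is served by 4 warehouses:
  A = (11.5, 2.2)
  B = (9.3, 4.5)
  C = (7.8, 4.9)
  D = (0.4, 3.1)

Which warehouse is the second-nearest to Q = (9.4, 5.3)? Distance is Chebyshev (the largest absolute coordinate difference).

d(Q,A) = max(2.1, 3.1) = 3.1
d(Q,B) = max(0.1, 0.8) = 0.8
d(Q,C) = max(1.6, 0.4) = 1.6
d(Q,D) = max(9, 2.2) = 9
Sorted ascending: B, C, A, … — the second-nearest is C.

C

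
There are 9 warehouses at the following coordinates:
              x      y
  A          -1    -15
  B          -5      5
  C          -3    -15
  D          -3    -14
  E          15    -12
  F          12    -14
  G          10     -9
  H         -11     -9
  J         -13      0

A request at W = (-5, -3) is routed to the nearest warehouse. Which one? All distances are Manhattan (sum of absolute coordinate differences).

B

d(W,A) = 4 + 12 = 16
d(W,B) = 0 + 8 = 8
d(W,C) = 2 + 12 = 14
d(W,D) = 2 + 11 = 13
d(W,E) = 20 + 9 = 29
d(W,F) = 17 + 11 = 28
d(W,G) = 15 + 6 = 21
d(W,H) = 6 + 6 = 12
d(W,J) = 8 + 3 = 11
B is nearest.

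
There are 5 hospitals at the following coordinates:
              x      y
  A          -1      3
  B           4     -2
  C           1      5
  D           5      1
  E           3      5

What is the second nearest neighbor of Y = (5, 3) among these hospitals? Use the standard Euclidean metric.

E

Compare squared distances (the ordering matches that of the actual distances):
|YA|² = 36 + 0 = 36
|YB|² = 1 + 25 = 26
|YC|² = 16 + 4 = 20
|YD|² = 0 + 4 = 4
|YE|² = 4 + 4 = 8
Sorted ascending: D, E, C, … — the second-nearest is E.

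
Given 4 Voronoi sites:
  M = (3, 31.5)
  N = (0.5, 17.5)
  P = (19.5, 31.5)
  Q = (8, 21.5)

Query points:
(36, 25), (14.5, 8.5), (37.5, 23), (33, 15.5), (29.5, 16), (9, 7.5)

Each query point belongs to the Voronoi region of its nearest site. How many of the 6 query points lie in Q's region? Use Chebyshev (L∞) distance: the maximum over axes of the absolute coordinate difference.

1

(36, 25) — d to each: M:33, N:35.5, P:16.5, Q:28 → nearest is P
(14.5, 8.5) — d to each: M:23, N:14, P:23, Q:13 → nearest is Q
(37.5, 23) — d to each: M:34.5, N:37, P:18, Q:29.5 → nearest is P
(33, 15.5) — d to each: M:30, N:32.5, P:16, Q:25 → nearest is P
(29.5, 16) — d to each: M:26.5, N:29, P:15.5, Q:21.5 → nearest is P
(9, 7.5) — d to each: M:24, N:10, P:24, Q:14 → nearest is N
1 of the 6 points has Q as nearest.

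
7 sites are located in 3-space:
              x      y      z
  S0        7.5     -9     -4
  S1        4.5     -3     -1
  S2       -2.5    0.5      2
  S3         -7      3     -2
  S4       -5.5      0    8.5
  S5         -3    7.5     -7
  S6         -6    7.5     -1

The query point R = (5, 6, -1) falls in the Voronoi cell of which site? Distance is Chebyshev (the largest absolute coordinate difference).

S2

d(R,S0) = max(2.5, 15, 3) = 15
d(R,S1) = max(0.5, 9, 0) = 9
d(R,S2) = max(7.5, 5.5, 3) = 7.5
d(R,S3) = max(12, 3, 1) = 12
d(R,S4) = max(10.5, 6, 9.5) = 10.5
d(R,S5) = max(8, 1.5, 6) = 8
d(R,S6) = max(11, 1.5, 0) = 11
Minimum is at S2.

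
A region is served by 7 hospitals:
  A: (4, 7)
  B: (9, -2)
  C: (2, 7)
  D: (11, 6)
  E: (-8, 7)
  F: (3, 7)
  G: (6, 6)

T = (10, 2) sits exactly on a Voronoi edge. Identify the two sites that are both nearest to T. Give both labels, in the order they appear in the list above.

Squared distances from T to each site:
|TA|² = (10−4)² + (2−7)² = 36 + 25 = 61
|TB|² = (10−9)² + (2−(-2))² = 1 + 16 = 17
|TC|² = (10−2)² + (2−7)² = 64 + 25 = 89
|TD|² = (10−11)² + (2−6)² = 1 + 16 = 17
|TE|² = (10−(-8))² + (2−7)² = 324 + 25 = 349
|TF|² = (10−3)² + (2−7)² = 49 + 25 = 74
|TG|² = (10−6)² + (2−6)² = 16 + 16 = 32
T is equidistant from B and D (both at squared distance 17), and every other site is strictly farther — so T lies on the B–D Voronoi edge.

B and D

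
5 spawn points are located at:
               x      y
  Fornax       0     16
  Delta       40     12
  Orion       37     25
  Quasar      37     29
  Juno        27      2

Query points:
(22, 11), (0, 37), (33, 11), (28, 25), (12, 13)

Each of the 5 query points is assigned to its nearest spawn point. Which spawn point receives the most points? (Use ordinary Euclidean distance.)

Fornax

(22, 11) — d² to each: Fornax:509, Delta:325, Orion:421, Quasar:549, Juno:106 → nearest is Juno
(0, 37) — d² to each: Fornax:441, Delta:2225, Orion:1513, Quasar:1433, Juno:1954 → nearest is Fornax
(33, 11) — d² to each: Fornax:1114, Delta:50, Orion:212, Quasar:340, Juno:117 → nearest is Delta
(28, 25) — d² to each: Fornax:865, Delta:313, Orion:81, Quasar:97, Juno:530 → nearest is Orion
(12, 13) — d² to each: Fornax:153, Delta:785, Orion:769, Quasar:881, Juno:346 → nearest is Fornax
Tally — Fornax:2, Delta:1, Orion:1, Juno:1. Fornax captures the most (2).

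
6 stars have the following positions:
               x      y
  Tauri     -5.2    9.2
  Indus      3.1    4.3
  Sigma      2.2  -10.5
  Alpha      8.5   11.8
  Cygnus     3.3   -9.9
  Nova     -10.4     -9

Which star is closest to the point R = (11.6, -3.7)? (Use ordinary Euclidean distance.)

Compare squared distances (the ordering matches that of the actual distances):
d²(R, Tauri) = 282.24 + 166.41 = 448.65
d²(R, Indus) = 72.25 + 64 = 136.25
d²(R, Sigma) = 88.36 + 46.24 = 134.6
d²(R, Alpha) = 9.61 + 240.25 = 249.86
d²(R, Cygnus) = 68.89 + 38.44 = 107.33
d²(R, Nova) = 484 + 28.09 = 512.09
The smallest is to Cygnus, so R lies in the Voronoi region of Cygnus.

Cygnus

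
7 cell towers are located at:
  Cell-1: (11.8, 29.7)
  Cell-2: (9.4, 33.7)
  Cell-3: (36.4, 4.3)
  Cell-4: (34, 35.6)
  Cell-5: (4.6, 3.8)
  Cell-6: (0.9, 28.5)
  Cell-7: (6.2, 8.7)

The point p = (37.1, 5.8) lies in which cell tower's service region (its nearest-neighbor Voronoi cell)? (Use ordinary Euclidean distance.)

Cell-3

Squared Euclidean distances:
d²(p, Cell-1) = (37.1−11.8)² + (5.8−29.7)² = 640.09 + 571.21 = 1211.3
d²(p, Cell-2) = (37.1−9.4)² + (5.8−33.7)² = 767.29 + 778.41 = 1545.7
d²(p, Cell-3) = (37.1−36.4)² + (5.8−4.3)² = 0.49 + 2.25 = 2.74
d²(p, Cell-4) = (37.1−34)² + (5.8−35.6)² = 9.61 + 888.04 = 897.65
d²(p, Cell-5) = (37.1−4.6)² + (5.8−3.8)² = 1056.25 + 4 = 1060.25
d²(p, Cell-6) = (37.1−0.9)² + (5.8−28.5)² = 1310.44 + 515.29 = 1825.73
d²(p, Cell-7) = (37.1−6.2)² + (5.8−8.7)² = 954.81 + 8.41 = 963.22
Minimum is at Cell-3.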